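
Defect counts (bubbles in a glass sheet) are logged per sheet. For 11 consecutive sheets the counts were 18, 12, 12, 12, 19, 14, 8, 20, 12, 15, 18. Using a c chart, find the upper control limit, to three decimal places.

25.987

c̄ = (18 + 12 + 12 + 12 + 19 + 14 + 8 + 20 + 12 + 15 + 18) / 11 = 160 / 11 = 14.5455
UCL = c̄ + 3√c̄ = 14.5455 + 3 × √14.5455 = 14.5455 + 3 × 3.8139 = 25.9870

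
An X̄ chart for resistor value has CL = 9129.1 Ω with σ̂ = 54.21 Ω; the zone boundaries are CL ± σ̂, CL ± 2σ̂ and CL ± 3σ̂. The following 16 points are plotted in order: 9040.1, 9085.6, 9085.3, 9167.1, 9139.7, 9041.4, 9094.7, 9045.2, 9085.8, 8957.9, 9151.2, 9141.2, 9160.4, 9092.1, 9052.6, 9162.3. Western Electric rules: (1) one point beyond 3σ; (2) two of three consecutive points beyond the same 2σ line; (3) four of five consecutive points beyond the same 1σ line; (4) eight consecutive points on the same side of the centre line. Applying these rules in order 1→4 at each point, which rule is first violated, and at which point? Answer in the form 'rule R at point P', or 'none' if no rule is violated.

rule 1 at point 10

Zone of each point (C = within 1σ̂, B = 1σ̂–2σ̂, A = 2σ̂–3σ̂, * = beyond 3σ̂; sign = side of CL): 1:-B, 2:-C, 3:-C, 4:+C, 5:+C, 6:-B, 7:-C, 8:-B, 9:-C, 10:-*, 11:+C, 12:+C, 13:+C, 14:-C, 15:-B, 16:+C
Rule 1 (one point beyond the 3σ limits) is satisfied at point 10.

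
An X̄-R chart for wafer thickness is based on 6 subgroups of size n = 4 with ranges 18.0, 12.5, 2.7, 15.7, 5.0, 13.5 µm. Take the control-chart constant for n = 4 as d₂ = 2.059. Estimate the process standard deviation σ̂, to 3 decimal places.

R̄ = (18.0 + 12.5 + 2.7 + 15.7 + 5.0 + 13.5) / 6 = 11.2333
σ̂ = R̄ / d₂ = 11.2333 / 2.059 = 5.4557

5.456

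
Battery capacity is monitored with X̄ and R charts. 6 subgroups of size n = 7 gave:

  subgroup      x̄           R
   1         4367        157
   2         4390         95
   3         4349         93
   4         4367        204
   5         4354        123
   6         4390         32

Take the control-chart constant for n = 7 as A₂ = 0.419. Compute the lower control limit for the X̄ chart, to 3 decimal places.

4320.337

X̄̄ = (4367 + 4390 + 4349 + 4367 + 4354 + 4390) / 6 = 26217.0000 / 6 = 4369.5000
R̄ = (157 + 95 + 93 + 204 + 123 + 32) / 6 = 704.0000 / 6 = 117.3333
LCL = X̄̄ − A₂·R̄ = 4369.5000 − 0.419 × 117.3333 = 4320.3373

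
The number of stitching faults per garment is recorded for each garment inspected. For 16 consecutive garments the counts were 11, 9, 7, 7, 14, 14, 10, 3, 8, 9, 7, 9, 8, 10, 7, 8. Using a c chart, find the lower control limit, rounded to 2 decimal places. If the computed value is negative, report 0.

0.00

c̄ = (11 + 9 + 7 + 7 + 14 + 14 + 10 + 3 + 8 + 9 + 7 + 9 + 8 + 10 + 7 + 8) / 16 = 141 / 16 = 8.8125
LCL = c̄ − 3√c̄ = 8.8125 − 3 × 2.9686 = -0.0933 → 0 (cannot be negative)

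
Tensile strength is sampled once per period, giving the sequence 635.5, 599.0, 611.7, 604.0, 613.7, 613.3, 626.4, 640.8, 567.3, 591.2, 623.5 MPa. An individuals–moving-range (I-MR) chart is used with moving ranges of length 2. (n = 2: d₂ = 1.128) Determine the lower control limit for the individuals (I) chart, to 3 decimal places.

X̄ = (635.5 + 599.0 + 611.7 + 604.0 + 613.7 + 613.3 + 626.4 + 640.8 + 567.3 + 591.2 + 623.5) / 11 = 611.4909
Moving ranges: 36.5, 12.7, 7.7, 9.7, 0.4, 13.1, 14.4, 73.5, 23.9, 32.3; M̄R̄ = 224.2000 / 10 = 22.4200
LCL = X̄ − 3·M̄R̄/d₂ = 611.4909 − 3 × 22.4200 / 1.128 = 551.8632

551.863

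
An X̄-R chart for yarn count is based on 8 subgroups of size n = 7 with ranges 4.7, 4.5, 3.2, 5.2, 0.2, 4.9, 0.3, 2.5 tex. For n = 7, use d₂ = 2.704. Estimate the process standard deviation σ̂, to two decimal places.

R̄ = (4.7 + 4.5 + 3.2 + 5.2 + 0.2 + 4.9 + 0.3 + 2.5) / 8 = 3.1875
σ̂ = R̄ / d₂ = 3.1875 / 2.704 = 1.1788

1.18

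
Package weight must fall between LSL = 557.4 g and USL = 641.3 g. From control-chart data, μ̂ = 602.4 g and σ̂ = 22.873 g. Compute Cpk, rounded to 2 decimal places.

Cpu = (USL − μ̂) / (3σ̂) = (641.3 − 602.4) / (3 × 22.873) = 0.5669; Cpl = (μ̂ − LSL) / (3σ̂) = (602.4 − 557.4) / (3 × 22.873) = 0.6558; Cpk = min(Cpu, Cpl) = 0.5669

0.57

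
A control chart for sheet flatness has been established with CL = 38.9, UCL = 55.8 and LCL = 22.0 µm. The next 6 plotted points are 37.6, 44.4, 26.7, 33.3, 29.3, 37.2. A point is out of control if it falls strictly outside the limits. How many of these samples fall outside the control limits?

All 6 points lie within [22.0, 55.8].

0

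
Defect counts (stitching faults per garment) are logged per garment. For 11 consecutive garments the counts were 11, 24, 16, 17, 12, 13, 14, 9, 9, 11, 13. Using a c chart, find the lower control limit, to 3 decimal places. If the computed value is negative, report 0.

2.504

c̄ = (11 + 24 + 16 + 17 + 12 + 13 + 14 + 9 + 9 + 11 + 13) / 11 = 149 / 11 = 13.5455
LCL = c̄ − 3√c̄ = 13.5455 − 3 × 3.6804 = 2.5042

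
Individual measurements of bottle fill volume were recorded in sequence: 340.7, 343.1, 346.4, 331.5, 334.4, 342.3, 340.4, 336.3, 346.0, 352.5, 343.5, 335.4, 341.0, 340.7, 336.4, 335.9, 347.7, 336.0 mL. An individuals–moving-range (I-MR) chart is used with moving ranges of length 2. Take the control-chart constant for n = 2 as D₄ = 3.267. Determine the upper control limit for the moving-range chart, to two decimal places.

Moving ranges: 2.4, 3.3, 14.9, 2.9, 7.9, 1.9, 4.1, 9.7, 6.5, 9.0, 8.1, 5.6, 0.3, 4.3, 0.5, 11.8, 11.7; M̄R̄ = 104.9000 / 17 = 6.1706
UCL_MR = D₄·M̄R̄ = 3.267 × 6.1706 = 20.1593

20.16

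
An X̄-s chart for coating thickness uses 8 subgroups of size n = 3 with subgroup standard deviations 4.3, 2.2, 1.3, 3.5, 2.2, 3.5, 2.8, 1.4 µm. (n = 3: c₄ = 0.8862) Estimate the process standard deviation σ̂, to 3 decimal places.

2.990

s̄ = (4.3 + 2.2 + 1.3 + 3.5 + 2.2 + 3.5 + 2.8 + 1.4) / 8 = 2.6500
σ̂ = s̄ / c₄ = 2.6500 / 0.8862 = 2.9903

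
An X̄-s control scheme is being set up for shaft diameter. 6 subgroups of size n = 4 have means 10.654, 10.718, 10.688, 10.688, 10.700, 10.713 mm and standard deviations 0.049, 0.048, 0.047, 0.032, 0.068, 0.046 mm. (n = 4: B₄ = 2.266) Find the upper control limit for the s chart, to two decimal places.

0.11

s̄ = (0.049 + 0.048 + 0.047 + 0.032 + 0.068 + 0.046) / 6 = 0.0483
UCL_s = B₄·s̄ = 2.266 × 0.0483 = 0.1095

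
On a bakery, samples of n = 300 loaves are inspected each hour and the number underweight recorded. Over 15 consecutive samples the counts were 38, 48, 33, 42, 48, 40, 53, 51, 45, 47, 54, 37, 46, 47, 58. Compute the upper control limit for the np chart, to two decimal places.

p̄ = Σdᵢ / (k·n) = 687 / (15 × 300) = 0.15267
UCL = np̄ + 3·√(np̄(1−p̄)) = 45.8000 + 3 × √(45.8000×0.84733) = 45.8000 + 3 × 6.2296 = 64.4888

64.49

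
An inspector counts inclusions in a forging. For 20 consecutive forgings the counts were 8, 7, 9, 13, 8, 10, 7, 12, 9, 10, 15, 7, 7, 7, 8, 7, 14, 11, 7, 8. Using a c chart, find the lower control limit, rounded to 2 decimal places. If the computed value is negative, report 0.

c̄ = (8 + 7 + 9 + 13 + 8 + 10 + 7 + 12 + 9 + 10 + 15 + 7 + 7 + 7 + 8 + 7 + 14 + 11 + 7 + 8) / 20 = 184 / 20 = 9.2000
LCL = c̄ − 3√c̄ = 9.2000 − 3 × 3.0332 = 0.1005

0.10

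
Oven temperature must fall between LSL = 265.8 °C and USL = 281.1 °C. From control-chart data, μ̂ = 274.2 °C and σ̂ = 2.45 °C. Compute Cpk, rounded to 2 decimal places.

Cpu = (USL − μ̂) / (3σ̂) = (281.1 − 274.2) / (3 × 2.45) = 0.9388; Cpl = (μ̂ − LSL) / (3σ̂) = (274.2 − 265.8) / (3 × 2.45) = 1.1429; Cpk = min(Cpu, Cpl) = 0.9388

0.94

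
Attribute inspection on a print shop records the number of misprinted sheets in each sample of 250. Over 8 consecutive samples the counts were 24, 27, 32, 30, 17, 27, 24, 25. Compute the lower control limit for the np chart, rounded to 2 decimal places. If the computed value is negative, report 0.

p̄ = Σdᵢ / (k·n) = 206 / (8 × 250) = 0.10300
LCL = np̄ − 3·√(np̄(1−p̄)) = 25.7500 − 3 × 4.8060 = 11.3320

11.33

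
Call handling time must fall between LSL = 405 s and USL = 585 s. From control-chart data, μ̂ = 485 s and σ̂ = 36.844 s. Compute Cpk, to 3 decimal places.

Cpu = (USL − μ̂) / (3σ̂) = (585 − 485) / (3 × 36.844) = 0.9047; Cpl = (μ̂ − LSL) / (3σ̂) = (485 − 405) / (3 × 36.844) = 0.7238; Cpk = min(Cpu, Cpl) = 0.7238

0.724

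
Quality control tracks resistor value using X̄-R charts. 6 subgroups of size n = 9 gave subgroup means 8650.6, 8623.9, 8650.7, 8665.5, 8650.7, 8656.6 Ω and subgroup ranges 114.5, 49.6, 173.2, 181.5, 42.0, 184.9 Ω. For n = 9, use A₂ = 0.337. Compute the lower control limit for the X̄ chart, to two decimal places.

8607.78

X̄̄ = (8650.6 + 8623.9 + 8650.7 + 8665.5 + 8650.7 + 8656.6) / 6 = 51898.0000 / 6 = 8649.6667
R̄ = (114.5 + 49.6 + 173.2 + 181.5 + 42.0 + 184.9) / 6 = 745.7000 / 6 = 124.2833
LCL = X̄̄ − A₂·R̄ = 8649.6667 − 0.337 × 124.2833 = 8607.7832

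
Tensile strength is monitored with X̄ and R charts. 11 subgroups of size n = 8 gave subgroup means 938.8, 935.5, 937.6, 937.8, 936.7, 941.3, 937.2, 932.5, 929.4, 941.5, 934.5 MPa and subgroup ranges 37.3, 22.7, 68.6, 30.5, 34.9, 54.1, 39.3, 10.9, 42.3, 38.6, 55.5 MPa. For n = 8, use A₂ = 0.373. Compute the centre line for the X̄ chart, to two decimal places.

X̄̄ = (938.8 + 935.5 + 937.6 + 937.8 + 936.7 + 941.3 + 937.2 + 932.5 + 929.4 + 941.5 + 934.5) / 11 = 10302.8000 / 11 = 936.6182
CL = X̄̄ = 936.6182

936.62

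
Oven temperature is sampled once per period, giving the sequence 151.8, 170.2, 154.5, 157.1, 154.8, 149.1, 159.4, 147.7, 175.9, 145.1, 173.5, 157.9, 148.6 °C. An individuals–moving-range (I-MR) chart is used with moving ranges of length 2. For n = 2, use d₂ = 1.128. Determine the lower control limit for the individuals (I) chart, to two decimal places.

117.68

X̄ = (151.8 + 170.2 + 154.5 + 157.1 + 154.8 + 149.1 + 159.4 + 147.7 + 175.9 + 145.1 + 173.5 + 157.9 + 148.6) / 13 = 157.3538
Moving ranges: 18.4, 15.7, 2.6, 2.3, 5.7, 10.3, 11.7, 28.2, 30.8, 28.4, 15.6, 9.3; M̄R̄ = 179.0000 / 12 = 14.9167
LCL = X̄ − 3·M̄R̄/d₂ = 157.3538 − 3 × 14.9167 / 1.128 = 117.6819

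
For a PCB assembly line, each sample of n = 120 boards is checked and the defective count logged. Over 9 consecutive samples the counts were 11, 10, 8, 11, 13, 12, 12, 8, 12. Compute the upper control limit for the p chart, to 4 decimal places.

p̄ = Σdᵢ / (k·n) = 97 / (9 × 120) = 0.08981
UCL = p̄ + 3·√(p̄(1−p̄)/n) = 0.08981 + 3 × √(0.08981×0.91019/120) = 0.08981 + 3 × 0.02610 = 0.16812

0.1681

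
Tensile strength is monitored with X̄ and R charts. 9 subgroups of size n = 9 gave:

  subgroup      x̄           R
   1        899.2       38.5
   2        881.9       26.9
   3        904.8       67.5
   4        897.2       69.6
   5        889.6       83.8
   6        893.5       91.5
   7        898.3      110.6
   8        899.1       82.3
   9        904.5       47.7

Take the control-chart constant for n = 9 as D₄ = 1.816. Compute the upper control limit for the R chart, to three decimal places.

124.779

R̄ = (38.5 + 26.9 + 67.5 + 69.6 + 83.8 + 91.5 + 110.6 + 82.3 + 47.7) / 9 = 618.4000 / 9 = 68.7111
UCL_R = D₄·R̄ = 1.816 × 68.7111 = 124.7794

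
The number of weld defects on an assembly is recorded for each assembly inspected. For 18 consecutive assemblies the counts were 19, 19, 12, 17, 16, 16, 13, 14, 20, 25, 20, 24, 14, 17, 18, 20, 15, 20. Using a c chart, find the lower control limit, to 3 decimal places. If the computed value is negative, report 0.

5.093

c̄ = (19 + 19 + 12 + 17 + 16 + 16 + 13 + 14 + 20 + 25 + 20 + 24 + 14 + 17 + 18 + 20 + 15 + 20) / 18 = 319 / 18 = 17.7222
LCL = c̄ − 3√c̄ = 17.7222 − 3 × 4.2098 = 5.0929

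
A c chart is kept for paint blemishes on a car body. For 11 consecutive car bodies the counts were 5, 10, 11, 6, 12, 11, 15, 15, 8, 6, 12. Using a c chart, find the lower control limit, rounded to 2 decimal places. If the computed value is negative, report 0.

0.56

c̄ = (5 + 10 + 11 + 6 + 12 + 11 + 15 + 15 + 8 + 6 + 12) / 11 = 111 / 11 = 10.0909
LCL = c̄ − 3√c̄ = 10.0909 − 3 × 3.1766 = 0.5611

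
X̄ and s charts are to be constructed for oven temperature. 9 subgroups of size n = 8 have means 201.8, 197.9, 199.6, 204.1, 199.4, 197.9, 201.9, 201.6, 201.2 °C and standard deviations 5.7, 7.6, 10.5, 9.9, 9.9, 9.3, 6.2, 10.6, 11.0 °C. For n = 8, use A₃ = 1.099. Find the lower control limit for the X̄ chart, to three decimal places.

X̄̄ = (201.8 + 197.9 + 199.6 + 204.1 + 199.4 + 197.9 + 201.9 + 201.6 + 201.2) / 9 = 200.6000
s̄ = (5.7 + 7.6 + 10.5 + 9.9 + 9.9 + 9.3 + 6.2 + 10.6 + 11.0) / 9 = 8.9667
LCL = X̄̄ − A₃·s̄ = 200.6000 − 1.099 × 8.9667 = 190.7456

190.746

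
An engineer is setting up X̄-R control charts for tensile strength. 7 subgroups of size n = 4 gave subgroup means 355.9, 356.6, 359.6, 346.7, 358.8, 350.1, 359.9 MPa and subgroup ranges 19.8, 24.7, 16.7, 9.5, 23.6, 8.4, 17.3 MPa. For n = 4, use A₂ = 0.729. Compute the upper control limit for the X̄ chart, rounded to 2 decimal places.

367.87

X̄̄ = (355.9 + 356.6 + 359.6 + 346.7 + 358.8 + 350.1 + 359.9) / 7 = 2487.6000 / 7 = 355.3714
R̄ = (19.8 + 24.7 + 16.7 + 9.5 + 23.6 + 8.4 + 17.3) / 7 = 120.0000 / 7 = 17.1429
UCL = X̄̄ + A₂·R̄ = 355.3714 + 0.729 × 17.1429 = 367.8686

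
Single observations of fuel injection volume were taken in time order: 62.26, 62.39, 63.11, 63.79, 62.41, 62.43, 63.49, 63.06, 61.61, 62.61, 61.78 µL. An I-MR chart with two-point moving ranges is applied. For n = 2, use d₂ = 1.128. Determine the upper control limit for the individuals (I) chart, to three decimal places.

X̄ = (62.26 + 62.39 + 63.11 + 63.79 + 62.41 + 62.43 + 63.49 + 63.06 + 61.61 + 62.61 + 61.78) / 11 = 62.6309
Moving ranges: 0.13, 0.72, 0.68, 1.38, 0.02, 1.06, 0.43, 1.45, 1.00, 0.83; M̄R̄ = 7.7000 / 10 = 0.7700
UCL = X̄ + 3·M̄R̄/d₂ = 62.6309 + 3 × 0.7700 / 1.128 = 64.6788

64.679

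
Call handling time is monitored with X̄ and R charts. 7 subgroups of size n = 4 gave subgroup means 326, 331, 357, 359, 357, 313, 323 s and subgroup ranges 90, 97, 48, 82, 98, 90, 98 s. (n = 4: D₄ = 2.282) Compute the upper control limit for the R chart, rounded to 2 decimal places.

196.58

R̄ = (90 + 97 + 48 + 82 + 98 + 90 + 98) / 7 = 603.0000 / 7 = 86.1429
UCL_R = D₄·R̄ = 2.282 × 86.1429 = 196.5780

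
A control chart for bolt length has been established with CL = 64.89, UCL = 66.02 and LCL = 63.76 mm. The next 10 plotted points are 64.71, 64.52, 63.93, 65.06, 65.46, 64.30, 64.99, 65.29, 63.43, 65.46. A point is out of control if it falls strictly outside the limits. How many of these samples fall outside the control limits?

1

Compare each point to [63.76, 66.02]: sample 9 = 63.43 < LCL.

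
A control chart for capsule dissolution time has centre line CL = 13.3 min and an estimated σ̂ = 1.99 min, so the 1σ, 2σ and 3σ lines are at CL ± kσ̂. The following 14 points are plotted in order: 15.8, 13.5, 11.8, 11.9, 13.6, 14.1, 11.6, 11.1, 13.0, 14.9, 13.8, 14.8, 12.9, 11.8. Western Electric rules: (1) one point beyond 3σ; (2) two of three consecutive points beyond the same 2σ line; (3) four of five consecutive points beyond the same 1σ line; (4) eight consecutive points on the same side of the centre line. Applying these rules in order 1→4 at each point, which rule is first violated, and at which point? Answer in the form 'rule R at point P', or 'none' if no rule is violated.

none

Zone of each point (C = within 1σ̂, B = 1σ̂–2σ̂, A = 2σ̂–3σ̂, * = beyond 3σ̂; sign = side of CL): 1:+B, 2:+C, 3:-C, 4:-C, 5:+C, 6:+C, 7:-C, 8:-B, 9:-C, 10:+C, 11:+C, 12:+C, 13:-C, 14:-C
No rule fires across all 14 points.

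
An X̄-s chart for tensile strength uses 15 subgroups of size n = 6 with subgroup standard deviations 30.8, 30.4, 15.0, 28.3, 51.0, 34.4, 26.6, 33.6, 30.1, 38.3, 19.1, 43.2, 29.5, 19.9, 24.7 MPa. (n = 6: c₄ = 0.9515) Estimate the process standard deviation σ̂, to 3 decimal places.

31.872

s̄ = (30.8 + 30.4 + 15.0 + 28.3 + 51.0 + 34.4 + 26.6 + 33.6 + 30.1 + 38.3 + 19.1 + 43.2 + 29.5 + 19.9 + 24.7) / 15 = 30.3267
σ̂ = s̄ / c₄ = 30.3267 / 0.9515 = 31.8725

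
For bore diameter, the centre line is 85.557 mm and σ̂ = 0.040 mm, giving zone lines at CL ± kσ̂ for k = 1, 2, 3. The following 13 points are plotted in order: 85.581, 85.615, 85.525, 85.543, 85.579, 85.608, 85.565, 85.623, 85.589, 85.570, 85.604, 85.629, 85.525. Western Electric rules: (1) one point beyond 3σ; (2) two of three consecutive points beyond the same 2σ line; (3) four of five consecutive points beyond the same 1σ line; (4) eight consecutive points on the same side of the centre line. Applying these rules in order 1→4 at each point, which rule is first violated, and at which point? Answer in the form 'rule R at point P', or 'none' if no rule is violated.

Zone of each point (C = within 1σ̂, B = 1σ̂–2σ̂, A = 2σ̂–3σ̂, * = beyond 3σ̂; sign = side of CL): 1:+C, 2:+B, 3:-C, 4:-C, 5:+C, 6:+B, 7:+C, 8:+B, 9:+C, 10:+C, 11:+B, 12:+B, 13:-C
Rule 4 (eight consecutive points on the same side of the centre line) is satisfied at point 12.

rule 4 at point 12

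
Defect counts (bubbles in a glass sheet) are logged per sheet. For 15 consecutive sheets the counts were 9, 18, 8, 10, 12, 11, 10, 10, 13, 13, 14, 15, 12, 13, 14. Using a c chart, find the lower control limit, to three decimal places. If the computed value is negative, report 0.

1.683

c̄ = (9 + 18 + 8 + 10 + 12 + 11 + 10 + 10 + 13 + 13 + 14 + 15 + 12 + 13 + 14) / 15 = 182 / 15 = 12.1333
LCL = c̄ − 3√c̄ = 12.1333 − 3 × 3.4833 = 1.6835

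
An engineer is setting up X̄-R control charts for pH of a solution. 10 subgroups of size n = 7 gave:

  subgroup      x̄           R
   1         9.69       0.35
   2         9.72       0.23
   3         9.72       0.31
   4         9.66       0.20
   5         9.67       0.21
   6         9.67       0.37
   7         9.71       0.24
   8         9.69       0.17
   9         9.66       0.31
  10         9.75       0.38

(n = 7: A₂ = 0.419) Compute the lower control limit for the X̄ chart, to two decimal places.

X̄̄ = (9.69 + 9.72 + 9.72 + 9.66 + 9.67 + 9.67 + 9.71 + 9.69 + 9.66 + 9.75) / 10 = 96.9400 / 10 = 9.6940
R̄ = (0.35 + 0.23 + 0.31 + 0.20 + 0.21 + 0.37 + 0.24 + 0.17 + 0.31 + 0.38) / 10 = 2.7700 / 10 = 0.2770
LCL = X̄̄ − A₂·R̄ = 9.6940 − 0.419 × 0.2770 = 9.5779

9.58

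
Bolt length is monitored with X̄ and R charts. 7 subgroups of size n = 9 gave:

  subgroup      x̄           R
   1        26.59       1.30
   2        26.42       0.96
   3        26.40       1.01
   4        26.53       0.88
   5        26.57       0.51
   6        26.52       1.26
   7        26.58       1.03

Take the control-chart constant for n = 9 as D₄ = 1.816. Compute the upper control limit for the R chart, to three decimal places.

R̄ = (1.30 + 0.96 + 1.01 + 0.88 + 0.51 + 1.26 + 1.03) / 7 = 6.9500 / 7 = 0.9929
UCL_R = D₄·R̄ = 1.816 × 0.9929 = 1.8030

1.803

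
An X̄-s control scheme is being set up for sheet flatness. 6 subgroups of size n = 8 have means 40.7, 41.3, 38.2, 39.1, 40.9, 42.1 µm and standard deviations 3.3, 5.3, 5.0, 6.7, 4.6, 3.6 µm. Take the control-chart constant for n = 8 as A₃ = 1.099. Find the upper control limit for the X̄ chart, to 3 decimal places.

X̄̄ = (40.7 + 41.3 + 38.2 + 39.1 + 40.9 + 42.1) / 6 = 40.3833
s̄ = (3.3 + 5.3 + 5.0 + 6.7 + 4.6 + 3.6) / 6 = 4.7500
UCL = X̄̄ + A₃·s̄ = 40.3833 + 1.099 × 4.7500 = 45.6036

45.604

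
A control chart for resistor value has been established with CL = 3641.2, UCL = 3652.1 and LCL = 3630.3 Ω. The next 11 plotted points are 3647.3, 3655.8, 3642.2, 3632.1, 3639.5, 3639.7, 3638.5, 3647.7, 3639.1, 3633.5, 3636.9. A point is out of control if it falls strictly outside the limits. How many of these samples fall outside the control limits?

1

Compare each point to [3630.3, 3652.1]: sample 2 = 3655.8 > UCL.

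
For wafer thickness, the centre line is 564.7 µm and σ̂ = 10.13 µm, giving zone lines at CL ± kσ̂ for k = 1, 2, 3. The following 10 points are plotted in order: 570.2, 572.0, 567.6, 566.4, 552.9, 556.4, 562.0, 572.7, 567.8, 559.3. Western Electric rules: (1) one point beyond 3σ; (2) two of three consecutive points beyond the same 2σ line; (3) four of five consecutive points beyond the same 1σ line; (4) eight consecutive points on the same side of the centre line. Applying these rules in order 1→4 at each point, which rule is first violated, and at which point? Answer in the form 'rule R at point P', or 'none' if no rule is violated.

none

Zone of each point (C = within 1σ̂, B = 1σ̂–2σ̂, A = 2σ̂–3σ̂, * = beyond 3σ̂; sign = side of CL): 1:+C, 2:+C, 3:+C, 4:+C, 5:-B, 6:-C, 7:-C, 8:+C, 9:+C, 10:-C
No rule fires across all 10 points.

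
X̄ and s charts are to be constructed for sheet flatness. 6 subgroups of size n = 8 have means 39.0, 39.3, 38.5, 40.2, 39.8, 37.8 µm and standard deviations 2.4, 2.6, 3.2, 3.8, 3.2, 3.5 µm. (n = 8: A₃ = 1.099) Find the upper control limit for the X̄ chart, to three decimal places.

X̄̄ = (39.0 + 39.3 + 38.5 + 40.2 + 39.8 + 37.8) / 6 = 39.1000
s̄ = (2.4 + 2.6 + 3.2 + 3.8 + 3.2 + 3.5) / 6 = 3.1167
UCL = X̄̄ + A₃·s̄ = 39.1000 + 1.099 × 3.1167 = 42.5252

42.525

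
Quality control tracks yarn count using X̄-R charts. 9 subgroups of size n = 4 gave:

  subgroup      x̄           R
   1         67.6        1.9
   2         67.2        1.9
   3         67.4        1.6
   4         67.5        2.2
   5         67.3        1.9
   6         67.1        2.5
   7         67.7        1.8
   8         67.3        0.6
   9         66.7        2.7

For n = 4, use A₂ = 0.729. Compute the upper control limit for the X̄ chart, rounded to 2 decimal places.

X̄̄ = (67.6 + 67.2 + 67.4 + 67.5 + 67.3 + 67.1 + 67.7 + 67.3 + 66.7) / 9 = 605.8000 / 9 = 67.3111
R̄ = (1.9 + 1.9 + 1.6 + 2.2 + 1.9 + 2.5 + 1.8 + 0.6 + 2.7) / 9 = 17.1000 / 9 = 1.9000
UCL = X̄̄ + A₂·R̄ = 67.3111 + 0.729 × 1.9000 = 68.6962

68.70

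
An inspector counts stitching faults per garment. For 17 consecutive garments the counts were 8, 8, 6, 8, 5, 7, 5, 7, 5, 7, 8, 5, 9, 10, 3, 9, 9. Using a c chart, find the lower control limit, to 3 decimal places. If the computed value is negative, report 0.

c̄ = (8 + 8 + 6 + 8 + 5 + 7 + 5 + 7 + 5 + 7 + 8 + 5 + 9 + 10 + 3 + 9 + 9) / 17 = 119 / 17 = 7.0000
LCL = c̄ − 3√c̄ = 7.0000 − 3 × 2.6458 = -0.9373 → 0 (cannot be negative)

0.000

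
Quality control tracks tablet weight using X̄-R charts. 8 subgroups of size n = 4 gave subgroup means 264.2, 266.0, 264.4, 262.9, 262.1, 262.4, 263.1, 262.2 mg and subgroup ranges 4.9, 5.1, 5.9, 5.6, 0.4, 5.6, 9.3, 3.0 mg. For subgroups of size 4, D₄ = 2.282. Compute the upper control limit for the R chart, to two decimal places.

R̄ = (4.9 + 5.1 + 5.9 + 5.6 + 0.4 + 5.6 + 9.3 + 3.0) / 8 = 39.8000 / 8 = 4.9750
UCL_R = D₄·R̄ = 2.282 × 4.9750 = 11.3529

11.35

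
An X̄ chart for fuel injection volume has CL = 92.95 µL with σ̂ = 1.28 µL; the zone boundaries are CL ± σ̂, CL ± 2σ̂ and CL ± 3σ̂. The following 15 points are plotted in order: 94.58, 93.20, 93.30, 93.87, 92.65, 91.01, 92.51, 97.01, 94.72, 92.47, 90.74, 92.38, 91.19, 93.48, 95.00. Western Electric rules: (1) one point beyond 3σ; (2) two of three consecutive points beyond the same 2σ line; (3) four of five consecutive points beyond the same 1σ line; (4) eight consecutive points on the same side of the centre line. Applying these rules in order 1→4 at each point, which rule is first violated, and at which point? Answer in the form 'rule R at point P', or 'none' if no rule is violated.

Zone of each point (C = within 1σ̂, B = 1σ̂–2σ̂, A = 2σ̂–3σ̂, * = beyond 3σ̂; sign = side of CL): 1:+B, 2:+C, 3:+C, 4:+C, 5:-C, 6:-B, 7:-C, 8:+*, 9:+B, 10:-C, 11:-B, 12:-C, 13:-B, 14:+C, 15:+B
Rule 1 (one point beyond the 3σ limits) is satisfied at point 8.

rule 1 at point 8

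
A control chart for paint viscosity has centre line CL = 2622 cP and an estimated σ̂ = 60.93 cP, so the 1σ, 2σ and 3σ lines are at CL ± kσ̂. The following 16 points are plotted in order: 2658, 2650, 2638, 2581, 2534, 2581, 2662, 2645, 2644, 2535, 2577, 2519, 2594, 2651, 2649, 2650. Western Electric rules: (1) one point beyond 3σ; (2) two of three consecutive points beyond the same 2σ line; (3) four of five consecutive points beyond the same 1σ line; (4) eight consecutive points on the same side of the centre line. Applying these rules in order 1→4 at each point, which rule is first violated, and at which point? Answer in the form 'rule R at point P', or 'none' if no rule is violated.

none

Zone of each point (C = within 1σ̂, B = 1σ̂–2σ̂, A = 2σ̂–3σ̂, * = beyond 3σ̂; sign = side of CL): 1:+C, 2:+C, 3:+C, 4:-C, 5:-B, 6:-C, 7:+C, 8:+C, 9:+C, 10:-B, 11:-C, 12:-B, 13:-C, 14:+C, 15:+C, 16:+C
No rule fires across all 16 points.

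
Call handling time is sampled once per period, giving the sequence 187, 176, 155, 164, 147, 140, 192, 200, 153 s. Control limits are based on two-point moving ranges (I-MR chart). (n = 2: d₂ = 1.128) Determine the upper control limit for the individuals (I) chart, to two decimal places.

225.40

X̄ = (187 + 176 + 155 + 164 + 147 + 140 + 192 + 200 + 153) / 9 = 168.2222
Moving ranges: 11, 21, 9, 17, 7, 52, 8, 47; M̄R̄ = 172.0000 / 8 = 21.5000
UCL = X̄ + 3·M̄R̄/d₂ = 168.2222 + 3 × 21.5000 / 1.128 = 225.4031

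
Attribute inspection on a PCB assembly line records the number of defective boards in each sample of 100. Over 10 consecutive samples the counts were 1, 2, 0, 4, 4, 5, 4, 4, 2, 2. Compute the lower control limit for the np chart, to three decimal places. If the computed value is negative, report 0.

0.000

p̄ = Σdᵢ / (k·n) = 28 / (10 × 100) = 0.02800
LCL = np̄ − 3·√(np̄(1−p̄)) = 2.8000 − 3 × 1.6497 = -2.1492 → 0 (negative, so LCL = 0)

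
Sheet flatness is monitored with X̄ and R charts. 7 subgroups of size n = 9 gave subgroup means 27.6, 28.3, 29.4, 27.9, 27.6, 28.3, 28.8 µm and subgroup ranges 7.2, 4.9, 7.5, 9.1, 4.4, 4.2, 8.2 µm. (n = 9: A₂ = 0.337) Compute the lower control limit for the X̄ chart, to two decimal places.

X̄̄ = (27.6 + 28.3 + 29.4 + 27.9 + 27.6 + 28.3 + 28.8) / 7 = 197.9000 / 7 = 28.2714
R̄ = (7.2 + 4.9 + 7.5 + 9.1 + 4.4 + 4.2 + 8.2) / 7 = 45.5000 / 7 = 6.5000
LCL = X̄̄ − A₂·R̄ = 28.2714 − 0.337 × 6.5000 = 26.0809

26.08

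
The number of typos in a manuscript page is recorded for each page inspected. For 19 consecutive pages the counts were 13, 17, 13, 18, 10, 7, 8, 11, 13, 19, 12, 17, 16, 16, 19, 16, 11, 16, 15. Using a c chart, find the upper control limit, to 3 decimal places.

c̄ = (13 + 17 + 13 + 18 + 10 + 7 + 8 + 11 + 13 + 19 + 12 + 17 + 16 + 16 + 19 + 16 + 11 + 16 + 15) / 19 = 267 / 19 = 14.0526
UCL = c̄ + 3√c̄ = 14.0526 + 3 × √14.0526 = 14.0526 + 3 × 3.7487 = 25.2987

25.299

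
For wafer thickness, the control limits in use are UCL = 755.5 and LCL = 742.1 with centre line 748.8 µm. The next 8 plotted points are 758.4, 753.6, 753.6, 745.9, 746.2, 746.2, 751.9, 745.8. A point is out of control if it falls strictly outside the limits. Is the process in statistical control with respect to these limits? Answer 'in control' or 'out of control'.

out of control

Compare each point to [742.1, 755.5]: sample 1 = 758.4 > UCL.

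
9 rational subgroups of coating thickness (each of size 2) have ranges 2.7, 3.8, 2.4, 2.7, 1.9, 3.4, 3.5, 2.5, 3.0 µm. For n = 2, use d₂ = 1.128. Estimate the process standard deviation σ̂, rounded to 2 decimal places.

2.55

R̄ = (2.7 + 3.8 + 2.4 + 2.7 + 1.9 + 3.4 + 3.5 + 2.5 + 3.0) / 9 = 2.8778
σ̂ = R̄ / d₂ = 2.8778 / 1.128 = 2.5512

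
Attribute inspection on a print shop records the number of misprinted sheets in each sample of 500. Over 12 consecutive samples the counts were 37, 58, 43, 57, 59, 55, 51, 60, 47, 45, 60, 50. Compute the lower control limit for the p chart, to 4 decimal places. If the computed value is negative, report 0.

0.0628

p̄ = Σdᵢ / (k·n) = 622 / (12 × 500) = 0.10367
LCL = p̄ − 3·√(p̄(1−p̄)/n) = 0.10367 − 3 × 0.01363 = 0.06277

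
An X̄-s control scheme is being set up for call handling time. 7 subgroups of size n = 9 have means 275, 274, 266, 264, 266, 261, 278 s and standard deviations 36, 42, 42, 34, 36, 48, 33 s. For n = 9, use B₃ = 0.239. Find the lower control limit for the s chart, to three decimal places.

9.253

s̄ = (36 + 42 + 42 + 34 + 36 + 48 + 33) / 7 = 38.7143
LCL_s = B₃·s̄ = 0.239 × 38.7143 = 9.2527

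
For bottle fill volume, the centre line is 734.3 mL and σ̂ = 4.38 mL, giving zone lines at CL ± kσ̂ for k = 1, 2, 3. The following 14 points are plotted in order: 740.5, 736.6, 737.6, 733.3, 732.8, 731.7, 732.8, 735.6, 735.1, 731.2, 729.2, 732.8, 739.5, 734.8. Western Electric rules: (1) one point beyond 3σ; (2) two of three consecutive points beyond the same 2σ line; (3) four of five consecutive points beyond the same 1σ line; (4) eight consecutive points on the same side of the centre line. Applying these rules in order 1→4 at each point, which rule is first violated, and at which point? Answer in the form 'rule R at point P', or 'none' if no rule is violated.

Zone of each point (C = within 1σ̂, B = 1σ̂–2σ̂, A = 2σ̂–3σ̂, * = beyond 3σ̂; sign = side of CL): 1:+B, 2:+C, 3:+C, 4:-C, 5:-C, 6:-C, 7:-C, 8:+C, 9:+C, 10:-C, 11:-B, 12:-C, 13:+B, 14:+C
No rule fires across all 14 points.

none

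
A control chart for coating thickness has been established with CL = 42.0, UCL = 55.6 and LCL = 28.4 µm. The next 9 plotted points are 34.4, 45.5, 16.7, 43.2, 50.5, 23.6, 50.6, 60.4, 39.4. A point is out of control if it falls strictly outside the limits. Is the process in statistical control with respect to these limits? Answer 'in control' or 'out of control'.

Compare each point to [28.4, 55.6]: sample 3 = 16.7 < LCL; sample 6 = 23.6 < LCL; sample 8 = 60.4 > UCL.

out of control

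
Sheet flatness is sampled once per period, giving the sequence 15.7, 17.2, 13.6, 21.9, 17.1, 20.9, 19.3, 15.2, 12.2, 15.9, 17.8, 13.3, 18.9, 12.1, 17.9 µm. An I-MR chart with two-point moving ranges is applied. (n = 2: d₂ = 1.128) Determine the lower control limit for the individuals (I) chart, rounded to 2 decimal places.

X̄ = (15.7 + 17.2 + 13.6 + 21.9 + 17.1 + 20.9 + 19.3 + 15.2 + 12.2 + 15.9 + 17.8 + 13.3 + 18.9 + 12.1 + 17.9) / 15 = 16.6000
Moving ranges: 1.5, 3.6, 8.3, 4.8, 3.8, 1.6, 4.1, 3.0, 3.7, 1.9, 4.5, 5.6, 6.8, 5.8; M̄R̄ = 59.0000 / 14 = 4.2143
LCL = X̄ − 3·M̄R̄/d₂ = 16.6000 − 3 × 4.2143 / 1.128 = 5.3918

5.39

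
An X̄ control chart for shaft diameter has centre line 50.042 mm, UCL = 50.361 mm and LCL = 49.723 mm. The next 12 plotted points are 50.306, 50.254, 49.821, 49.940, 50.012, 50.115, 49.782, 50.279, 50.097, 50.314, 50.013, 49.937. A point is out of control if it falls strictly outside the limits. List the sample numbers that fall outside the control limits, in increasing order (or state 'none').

All 12 points lie within [49.723, 50.361].

none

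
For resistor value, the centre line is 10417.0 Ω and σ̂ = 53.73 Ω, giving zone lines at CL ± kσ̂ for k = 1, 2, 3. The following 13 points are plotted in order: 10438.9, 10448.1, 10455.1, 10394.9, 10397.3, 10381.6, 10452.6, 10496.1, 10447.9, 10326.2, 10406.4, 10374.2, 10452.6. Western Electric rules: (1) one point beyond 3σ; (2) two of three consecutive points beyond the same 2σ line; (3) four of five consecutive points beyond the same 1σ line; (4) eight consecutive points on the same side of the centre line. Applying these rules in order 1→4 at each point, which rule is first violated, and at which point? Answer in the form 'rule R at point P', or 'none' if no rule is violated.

Zone of each point (C = within 1σ̂, B = 1σ̂–2σ̂, A = 2σ̂–3σ̂, * = beyond 3σ̂; sign = side of CL): 1:+C, 2:+C, 3:+C, 4:-C, 5:-C, 6:-C, 7:+C, 8:+B, 9:+C, 10:-B, 11:-C, 12:-C, 13:+C
No rule fires across all 13 points.

none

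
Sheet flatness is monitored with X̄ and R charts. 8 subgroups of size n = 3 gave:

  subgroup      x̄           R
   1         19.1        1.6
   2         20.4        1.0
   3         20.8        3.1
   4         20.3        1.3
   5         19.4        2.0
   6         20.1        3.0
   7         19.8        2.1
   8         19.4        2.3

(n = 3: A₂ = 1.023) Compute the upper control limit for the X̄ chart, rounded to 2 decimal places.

X̄̄ = (19.1 + 20.4 + 20.8 + 20.3 + 19.4 + 20.1 + 19.8 + 19.4) / 8 = 159.3000 / 8 = 19.9125
R̄ = (1.6 + 1.0 + 3.1 + 1.3 + 2.0 + 3.0 + 2.1 + 2.3) / 8 = 16.4000 / 8 = 2.0500
UCL = X̄̄ + A₂·R̄ = 19.9125 + 1.023 × 2.0500 = 22.0097

22.01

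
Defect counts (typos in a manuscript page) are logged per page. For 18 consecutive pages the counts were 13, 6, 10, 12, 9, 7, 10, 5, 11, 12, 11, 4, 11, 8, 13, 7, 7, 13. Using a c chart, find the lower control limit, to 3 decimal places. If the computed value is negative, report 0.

c̄ = (13 + 6 + 10 + 12 + 9 + 7 + 10 + 5 + 11 + 12 + 11 + 4 + 11 + 8 + 13 + 7 + 7 + 13) / 18 = 169 / 18 = 9.3889
LCL = c̄ − 3√c̄ = 9.3889 − 3 × 3.0641 = 0.1965

0.197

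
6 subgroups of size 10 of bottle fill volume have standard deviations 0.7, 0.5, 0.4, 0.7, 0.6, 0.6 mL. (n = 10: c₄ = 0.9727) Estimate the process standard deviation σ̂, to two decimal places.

0.60

s̄ = (0.7 + 0.5 + 0.4 + 0.7 + 0.6 + 0.6) / 6 = 0.5833
σ̂ = s̄ / c₄ = 0.5833 / 0.9727 = 0.5997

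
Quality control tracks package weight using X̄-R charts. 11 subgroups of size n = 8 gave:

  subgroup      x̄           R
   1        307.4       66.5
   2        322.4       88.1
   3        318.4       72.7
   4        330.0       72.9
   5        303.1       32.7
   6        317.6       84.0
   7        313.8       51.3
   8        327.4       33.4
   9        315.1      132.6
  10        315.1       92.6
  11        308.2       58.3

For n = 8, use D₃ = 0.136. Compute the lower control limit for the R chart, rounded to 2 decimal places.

9.71

R̄ = (66.5 + 88.1 + 72.7 + 72.9 + 32.7 + 84.0 + 51.3 + 33.4 + 132.6 + 92.6 + 58.3) / 11 = 785.1000 / 11 = 71.3727
LCL_R = D₃·R̄ = 0.136 × 71.3727 = 9.7067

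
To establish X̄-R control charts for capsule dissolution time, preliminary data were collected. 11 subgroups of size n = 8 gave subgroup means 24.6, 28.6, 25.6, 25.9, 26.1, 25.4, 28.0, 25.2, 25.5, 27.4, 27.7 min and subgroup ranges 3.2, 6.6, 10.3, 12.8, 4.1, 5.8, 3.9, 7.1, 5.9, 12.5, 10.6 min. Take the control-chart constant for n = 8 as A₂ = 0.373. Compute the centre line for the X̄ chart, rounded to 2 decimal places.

26.36

X̄̄ = (24.6 + 28.6 + 25.6 + 25.9 + 26.1 + 25.4 + 28.0 + 25.2 + 25.5 + 27.4 + 27.7) / 11 = 290.0000 / 11 = 26.3636
CL = X̄̄ = 26.3636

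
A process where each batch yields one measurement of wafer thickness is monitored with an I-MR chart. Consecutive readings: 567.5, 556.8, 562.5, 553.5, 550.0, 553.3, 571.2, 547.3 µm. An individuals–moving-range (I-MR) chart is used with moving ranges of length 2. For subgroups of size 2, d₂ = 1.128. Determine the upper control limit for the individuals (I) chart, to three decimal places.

585.878

X̄ = (567.5 + 556.8 + 562.5 + 553.5 + 550.0 + 553.3 + 571.2 + 547.3) / 8 = 557.7625
Moving ranges: 10.7, 5.7, 9.0, 3.5, 3.3, 17.9, 23.9; M̄R̄ = 74.0000 / 7 = 10.5714
UCL = X̄ + 3·M̄R̄/d₂ = 557.7625 + 3 × 10.5714 / 1.128 = 585.8780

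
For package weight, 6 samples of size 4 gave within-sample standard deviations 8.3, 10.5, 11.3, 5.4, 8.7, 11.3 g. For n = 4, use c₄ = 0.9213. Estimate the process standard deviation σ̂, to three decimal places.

10.040

s̄ = (8.3 + 10.5 + 11.3 + 5.4 + 8.7 + 11.3) / 6 = 9.2500
σ̂ = s̄ / c₄ = 9.2500 / 0.9213 = 10.0402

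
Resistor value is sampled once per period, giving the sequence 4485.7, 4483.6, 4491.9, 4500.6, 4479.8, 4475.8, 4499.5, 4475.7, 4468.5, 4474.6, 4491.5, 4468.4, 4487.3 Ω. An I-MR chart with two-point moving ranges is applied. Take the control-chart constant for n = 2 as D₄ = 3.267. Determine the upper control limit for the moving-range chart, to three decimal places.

44.540

Moving ranges: 2.1, 8.3, 8.7, 20.8, 4.0, 23.7, 23.8, 7.2, 6.1, 16.9, 23.1, 18.9; M̄R̄ = 163.6000 / 12 = 13.6333
UCL_MR = D₄·M̄R̄ = 3.267 × 13.6333 = 44.5401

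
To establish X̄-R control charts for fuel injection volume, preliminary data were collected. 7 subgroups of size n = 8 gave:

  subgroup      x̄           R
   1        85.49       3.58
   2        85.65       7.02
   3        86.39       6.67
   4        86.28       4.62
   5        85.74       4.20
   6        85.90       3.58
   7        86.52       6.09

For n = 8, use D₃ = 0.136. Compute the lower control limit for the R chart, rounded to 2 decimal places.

0.69

R̄ = (3.58 + 7.02 + 6.67 + 4.62 + 4.20 + 3.58 + 6.09) / 7 = 35.7600 / 7 = 5.1086
LCL_R = D₃·R̄ = 0.136 × 5.1086 = 0.6948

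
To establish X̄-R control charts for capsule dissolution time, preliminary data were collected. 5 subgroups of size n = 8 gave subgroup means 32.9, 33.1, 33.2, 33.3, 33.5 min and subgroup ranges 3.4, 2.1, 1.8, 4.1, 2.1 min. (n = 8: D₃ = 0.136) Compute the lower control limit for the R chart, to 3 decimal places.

R̄ = (3.4 + 2.1 + 1.8 + 4.1 + 2.1) / 5 = 13.5000 / 5 = 2.7000
LCL_R = D₃·R̄ = 0.136 × 2.7000 = 0.3672

0.367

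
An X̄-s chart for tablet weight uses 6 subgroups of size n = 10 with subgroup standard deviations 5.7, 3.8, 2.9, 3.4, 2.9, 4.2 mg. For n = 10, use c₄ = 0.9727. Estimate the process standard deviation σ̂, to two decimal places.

3.92

s̄ = (5.7 + 3.8 + 2.9 + 3.4 + 2.9 + 4.2) / 6 = 3.8167
σ̂ = s̄ / c₄ = 3.8167 / 0.9727 = 3.9238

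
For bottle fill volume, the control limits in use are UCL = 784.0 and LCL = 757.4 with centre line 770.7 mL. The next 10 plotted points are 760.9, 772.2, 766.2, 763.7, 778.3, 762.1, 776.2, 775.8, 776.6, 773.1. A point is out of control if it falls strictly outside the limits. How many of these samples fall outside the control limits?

All 10 points lie within [757.4, 784.0].

0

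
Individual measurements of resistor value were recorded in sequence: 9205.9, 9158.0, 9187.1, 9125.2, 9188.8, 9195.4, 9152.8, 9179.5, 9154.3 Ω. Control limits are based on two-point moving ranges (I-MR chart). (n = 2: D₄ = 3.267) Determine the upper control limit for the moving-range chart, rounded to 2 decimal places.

123.98

Moving ranges: 47.9, 29.1, 61.9, 63.6, 6.6, 42.6, 26.7, 25.2; M̄R̄ = 303.6000 / 8 = 37.9500
UCL_MR = D₄·M̄R̄ = 3.267 × 37.9500 = 123.9827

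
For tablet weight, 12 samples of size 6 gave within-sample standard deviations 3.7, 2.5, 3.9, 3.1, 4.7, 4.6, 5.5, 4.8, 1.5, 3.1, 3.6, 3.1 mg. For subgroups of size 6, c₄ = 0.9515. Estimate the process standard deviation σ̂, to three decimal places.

s̄ = (3.7 + 2.5 + 3.9 + 3.1 + 4.7 + 4.6 + 5.5 + 4.8 + 1.5 + 3.1 + 3.6 + 3.1) / 12 = 3.6750
σ̂ = s̄ / c₄ = 3.6750 / 0.9515 = 3.8623

3.862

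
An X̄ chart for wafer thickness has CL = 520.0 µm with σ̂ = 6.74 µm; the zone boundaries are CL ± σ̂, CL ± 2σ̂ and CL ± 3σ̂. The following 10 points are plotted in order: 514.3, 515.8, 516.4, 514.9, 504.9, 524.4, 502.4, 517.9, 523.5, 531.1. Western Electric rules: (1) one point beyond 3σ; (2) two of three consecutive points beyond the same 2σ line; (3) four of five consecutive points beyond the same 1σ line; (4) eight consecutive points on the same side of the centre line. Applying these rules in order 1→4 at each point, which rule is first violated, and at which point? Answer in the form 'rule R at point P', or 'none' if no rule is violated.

Zone of each point (C = within 1σ̂, B = 1σ̂–2σ̂, A = 2σ̂–3σ̂, * = beyond 3σ̂; sign = side of CL): 1:-C, 2:-C, 3:-C, 4:-C, 5:-A, 6:+C, 7:-A, 8:-C, 9:+C, 10:+B
Rule 2 (two of three consecutive points beyond the same 2σ limit) is satisfied at point 7.

rule 2 at point 7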